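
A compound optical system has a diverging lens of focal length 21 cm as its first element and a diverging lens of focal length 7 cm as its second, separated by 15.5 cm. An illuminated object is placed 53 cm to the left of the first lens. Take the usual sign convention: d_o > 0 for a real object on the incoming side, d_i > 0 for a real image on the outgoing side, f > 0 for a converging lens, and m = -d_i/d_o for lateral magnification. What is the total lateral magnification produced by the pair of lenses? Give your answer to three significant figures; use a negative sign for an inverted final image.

First lens: d_i1 = 1/(1/(-21) - 1/53) = -15.041 cm.
m_1 = -(-15.041)/53 = 0.2838.
With d_i1 < 0 the first image is virtual and lies on the object side; the object distance for lens 2 is d_o2 = 15.5 - (-15.041) = 30.541 cm.
Second lens: d_i2 = 1/(1/(-7) - 1/(30.541)) = -5.695 cm.
m_2 = -(-5.695)/(30.541) = 0.1865.
Overall magnification: m = m_1 m_2 = 0.0529.

0.0529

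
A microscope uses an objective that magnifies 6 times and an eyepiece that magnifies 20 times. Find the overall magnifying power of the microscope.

120

The overall magnification of a compound microscope is the product of the objective and eyepiece magnifications:
M = M_obj x M_eye = 6 x 20 = 120.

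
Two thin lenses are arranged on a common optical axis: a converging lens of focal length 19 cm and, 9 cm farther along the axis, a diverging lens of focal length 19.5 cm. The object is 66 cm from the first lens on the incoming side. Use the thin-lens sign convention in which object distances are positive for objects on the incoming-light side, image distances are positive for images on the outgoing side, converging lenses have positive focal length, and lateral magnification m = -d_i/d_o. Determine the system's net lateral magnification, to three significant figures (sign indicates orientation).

Lens 1: 1/d_i1 = 1/f_1 - 1/d_o1 = 1/19 - 1/66 = 0.03748 cm^-1, so d_i1 = 26.681 cm.
m_1 = -(26.681)/66 = -0.4043.
This image would form 26.681 cm past lens 1, i.e. 17.681 cm beyond lens 2, so it is a virtual object for lens 2: d_o2 = 9 - 26.681 = -17.681 cm.
Lens 2: 1/d_i2 = 1/f_2 - 1/d_o2 = 1/(-19.5) - 1/(-17.681) = 0.00528 cm^-1, so d_i2 = 189.526 cm.
m_2 = -(189.526)/(-17.681) = 10.7193.
Overall magnification: m = m_1 m_2 = -4.3333.

-4.33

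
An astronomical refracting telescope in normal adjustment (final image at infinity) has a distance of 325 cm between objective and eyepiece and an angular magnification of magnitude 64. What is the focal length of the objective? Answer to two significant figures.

In normal adjustment the tube length equals f_obj + f_eye and |M| = f_obj/f_eye.
So f_obj = 64 f_eye and 64 f_eye + f_eye = 325 cm, giving f_eye = 325/65 = 5.000 cm and f_obj = 320.000 cm.

320 cm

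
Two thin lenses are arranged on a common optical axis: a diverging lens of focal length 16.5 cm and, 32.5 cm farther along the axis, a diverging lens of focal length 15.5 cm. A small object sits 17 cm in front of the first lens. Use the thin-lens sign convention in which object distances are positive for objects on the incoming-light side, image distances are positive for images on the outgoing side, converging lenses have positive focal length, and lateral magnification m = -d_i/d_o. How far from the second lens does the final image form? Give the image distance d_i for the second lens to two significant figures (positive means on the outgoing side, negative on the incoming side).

-11 cm

First lens: d_i1 = 1/(1/(-16.5) - 1/17) = -8.373 cm.
With d_i1 < 0 the first image is virtual and lies on the object side; the object distance for lens 2 is d_o2 = 32.5 - (-8.373) = 40.873 cm.
Second lens: d_i2 = 1/(1/(-15.5) - 1/(40.873)) = -11.238 cm.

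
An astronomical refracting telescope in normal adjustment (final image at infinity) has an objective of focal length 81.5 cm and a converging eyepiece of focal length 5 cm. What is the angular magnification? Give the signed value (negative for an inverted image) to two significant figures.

-16

M = -f_obj/f_eye = -81.5/(5) = -16.300.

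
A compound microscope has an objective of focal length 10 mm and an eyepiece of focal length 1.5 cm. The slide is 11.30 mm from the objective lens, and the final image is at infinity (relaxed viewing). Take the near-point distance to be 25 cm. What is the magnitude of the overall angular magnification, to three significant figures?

128

Convert to cm: f_obj = 10 mm = 1 cm; d_o = 11.30 mm = 1.13 cm.
Objective: 1/d_i = 1/f_obj - 1/d_o = 1/1 - 1/1.13 = 0.11504 cm^-1, so d_i = 8.692 cm.
m_obj = -d_i/d_o = -8.692/1.13 = -7.692.
Eyepiece angular magnification (image at infinity): M_eye = D/f_e = 25/1.5 = 16.667.
Overall M = m_obj x M_eye = (-7.692)(16.667) = -128.21.
|M| = 128.21.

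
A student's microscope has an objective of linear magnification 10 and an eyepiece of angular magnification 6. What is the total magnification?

60

The overall magnification of a compound microscope is the product of the objective and eyepiece magnifications:
M = M_obj x M_eye = 10 x 6 = 60.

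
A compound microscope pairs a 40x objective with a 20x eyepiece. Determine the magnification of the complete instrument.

The overall magnification of a compound microscope is the product of the objective and eyepiece magnifications:
M = M_obj x M_eye = 40 x 20 = 800.

800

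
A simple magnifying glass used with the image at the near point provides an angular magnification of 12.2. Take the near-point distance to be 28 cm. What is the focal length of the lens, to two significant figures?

For the image at the near point, M = 1 + D/f.
f = D/(M - 1) = 28/(12.2 - 1) = 2.500 cm.

2.5 cm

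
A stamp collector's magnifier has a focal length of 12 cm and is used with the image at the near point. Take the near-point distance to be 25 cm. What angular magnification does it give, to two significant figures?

3.1

M = 1 + D/f = 1 + 25/12 = 3.083.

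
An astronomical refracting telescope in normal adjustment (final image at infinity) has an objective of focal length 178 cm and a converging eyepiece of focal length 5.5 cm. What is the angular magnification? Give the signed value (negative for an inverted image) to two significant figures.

M = -f_obj/f_eye = -178/(5.5) = -32.364.

-32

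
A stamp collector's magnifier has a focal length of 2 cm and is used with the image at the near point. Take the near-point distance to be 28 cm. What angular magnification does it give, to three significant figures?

15.0

M = 1 + D/f = 1 + 28/2 = 15.000.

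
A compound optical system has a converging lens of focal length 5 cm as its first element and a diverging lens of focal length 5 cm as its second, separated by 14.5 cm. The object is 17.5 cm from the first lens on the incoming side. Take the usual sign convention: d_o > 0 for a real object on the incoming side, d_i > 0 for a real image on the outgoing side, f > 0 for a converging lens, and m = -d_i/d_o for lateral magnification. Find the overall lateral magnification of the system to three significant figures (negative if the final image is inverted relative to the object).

Lens 1: 1/d_i1 = 1/f_1 - 1/d_o1 = 1/5 - 1/17.5 = 0.14286 cm^-1, so d_i1 = 7.000 cm.
m_1 = -(7.000)/17.5 = -0.4000.
That image sits 7.500 cm in front of the second lens, so d_o2 = 7.500 cm.
Lens 2: 1/d_i2 = 1/f_2 - 1/d_o2 = 1/(-5) - 1/(7.500) = -0.33333 cm^-1, so d_i2 = -3.000 cm.
m_2 = -(-3.000)/(7.500) = 0.4000.
Overall magnification: m = m_1 m_2 = -0.1600.

-0.160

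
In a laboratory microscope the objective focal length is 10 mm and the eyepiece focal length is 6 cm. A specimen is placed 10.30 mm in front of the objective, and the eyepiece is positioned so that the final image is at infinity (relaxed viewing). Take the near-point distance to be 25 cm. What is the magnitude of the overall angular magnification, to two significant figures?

140

Convert to cm: f_obj = 10 mm = 1 cm; d_o = 10.30 mm = 1.03 cm.
Objective: 1/d_i = 1/f_obj - 1/d_o = 1/1 - 1/1.03 = 0.02913 cm^-1, so d_i = 34.333 cm.
m_obj = -d_i/d_o = -34.333/1.03 = -33.333.
Eyepiece angular magnification (image at infinity): M_eye = D/f_e = 25/6 = 4.167.
Overall M = m_obj x M_eye = (-33.333)(4.167) = -138.89.
|M| = 138.89.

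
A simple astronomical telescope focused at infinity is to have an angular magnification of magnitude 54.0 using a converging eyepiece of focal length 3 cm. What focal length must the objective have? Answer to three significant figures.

|M| = f_obj/|f_eye|, so f_obj = |M| x |f_eye| = 54.0 x 3 = 162.000 cm.

162 cm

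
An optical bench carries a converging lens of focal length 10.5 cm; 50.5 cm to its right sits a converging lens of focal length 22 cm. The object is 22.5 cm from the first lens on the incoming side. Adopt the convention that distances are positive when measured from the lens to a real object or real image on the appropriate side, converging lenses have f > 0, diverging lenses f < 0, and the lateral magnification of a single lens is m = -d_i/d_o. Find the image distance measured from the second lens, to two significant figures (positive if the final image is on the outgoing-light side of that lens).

77 cm

Lens 1: 1/d_i1 = 1/f_1 - 1/d_o1 = 1/10.5 - 1/22.5 = 0.05079 cm^-1, so d_i1 = 19.688 cm.
That image sits 30.812 cm in front of the second lens, so d_o2 = 30.812 cm.
Lens 2: 1/d_i2 = 1/f_2 - 1/d_o2 = 1/22 - 1/(30.812) = 0.01300 cm^-1, so d_i2 = 76.922 cm.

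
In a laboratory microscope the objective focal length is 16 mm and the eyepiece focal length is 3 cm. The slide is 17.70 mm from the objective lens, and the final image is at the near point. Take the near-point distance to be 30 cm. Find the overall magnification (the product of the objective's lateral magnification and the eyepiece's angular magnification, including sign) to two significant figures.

Convert to cm: f_obj = 16 mm = 1.6 cm; d_o = 17.70 mm = 1.77 cm.
Objective: 1/d_i = 1/f_obj - 1/d_o = 1/1.6 - 1/1.77 = 0.06003 cm^-1, so d_i = 16.659 cm.
m_obj = -d_i/d_o = -16.659/1.77 = -9.412.
Eyepiece angular magnification (image at near point): M_eye = 1 + D/f_e = 1 + 30/3 = 11.000.
Overall M = m_obj x M_eye = (-9.412)(11.000) = -103.53.

-100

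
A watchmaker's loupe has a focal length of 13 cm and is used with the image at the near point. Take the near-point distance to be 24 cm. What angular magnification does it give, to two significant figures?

2.8

M = 1 + D/f = 1 + 24/13 = 2.846.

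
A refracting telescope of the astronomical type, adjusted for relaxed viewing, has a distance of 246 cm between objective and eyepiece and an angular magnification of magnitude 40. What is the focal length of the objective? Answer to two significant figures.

240 cm

In normal adjustment the tube length equals f_obj + f_eye and |M| = f_obj/f_eye.
So f_obj = 40 f_eye and 40 f_eye + f_eye = 246 cm, giving f_eye = 246/41 = 6.000 cm and f_obj = 240.000 cm.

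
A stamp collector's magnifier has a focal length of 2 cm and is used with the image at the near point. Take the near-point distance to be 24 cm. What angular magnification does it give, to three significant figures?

M = 1 + D/f = 1 + 24/2 = 13.000.

13.0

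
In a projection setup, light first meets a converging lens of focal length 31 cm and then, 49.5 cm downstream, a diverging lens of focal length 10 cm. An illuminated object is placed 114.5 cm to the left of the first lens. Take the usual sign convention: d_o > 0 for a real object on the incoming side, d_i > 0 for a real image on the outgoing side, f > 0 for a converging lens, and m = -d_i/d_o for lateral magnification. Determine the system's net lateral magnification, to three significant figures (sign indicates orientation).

-0.219

First lens: d_i1 = 1/(1/31 - 1/114.5) = 42.509 cm.
m_1 = -(42.509)/114.5 = -0.3713.
That image sits 6.991 cm in front of the second lens, so d_o2 = 6.991 cm.
Second lens: d_i2 = 1/(1/(-10) - 1/(6.991)) = -4.115 cm.
m_2 = -(-4.115)/(6.991) = 0.5885.
Overall magnification: m = m_1 m_2 = -0.2185.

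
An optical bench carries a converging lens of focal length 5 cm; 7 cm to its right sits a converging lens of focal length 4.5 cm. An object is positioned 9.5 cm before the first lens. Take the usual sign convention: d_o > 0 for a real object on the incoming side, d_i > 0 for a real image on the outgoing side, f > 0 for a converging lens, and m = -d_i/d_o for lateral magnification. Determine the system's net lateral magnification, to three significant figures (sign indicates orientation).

-0.621

Lens 1: 1/d_i1 = 1/f_1 - 1/d_o1 = 1/5 - 1/9.5 = 0.09474 cm^-1, so d_i1 = 10.556 cm.
m_1 = -(10.556)/9.5 = -1.1111.
This image would form 10.556 cm past lens 1, i.e. 3.556 cm beyond lens 2, so it is a virtual object for lens 2: d_o2 = 7 - 10.556 = -3.556 cm.
Lens 2: 1/d_i2 = 1/f_2 - 1/d_o2 = 1/4.5 - 1/(-3.556) = 0.50347 cm^-1, so d_i2 = 1.986 cm.
m_2 = -(1.986)/(-3.556) = 0.5586.
The system's lateral magnification is m_1 m_2 = (-1.1111)(0.5586) = -0.6207.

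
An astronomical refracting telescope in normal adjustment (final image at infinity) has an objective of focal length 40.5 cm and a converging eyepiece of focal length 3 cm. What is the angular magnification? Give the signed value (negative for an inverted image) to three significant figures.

M = -f_obj/f_eye = -40.5/(3) = -13.500.

-13.5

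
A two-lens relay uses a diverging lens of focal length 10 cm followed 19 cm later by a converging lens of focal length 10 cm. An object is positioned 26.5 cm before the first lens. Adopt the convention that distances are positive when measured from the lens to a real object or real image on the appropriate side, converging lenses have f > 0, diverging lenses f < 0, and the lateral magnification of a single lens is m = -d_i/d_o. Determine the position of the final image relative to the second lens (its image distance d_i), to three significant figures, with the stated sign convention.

16.1 cm

Lens 1: 1/d_i1 = 1/f_1 - 1/d_o1 = 1/(-10) - 1/26.5 = -0.13774 cm^-1, so d_i1 = -7.260 cm.
With d_i1 < 0 the first image is virtual and lies on the object side; the object distance for lens 2 is d_o2 = 19 - (-7.260) = 26.260 cm.
Lens 2: 1/d_i2 = 1/f_2 - 1/d_o2 = 1/10 - 1/(26.260) = 0.06192 cm^-1, so d_i2 = 16.150 cm.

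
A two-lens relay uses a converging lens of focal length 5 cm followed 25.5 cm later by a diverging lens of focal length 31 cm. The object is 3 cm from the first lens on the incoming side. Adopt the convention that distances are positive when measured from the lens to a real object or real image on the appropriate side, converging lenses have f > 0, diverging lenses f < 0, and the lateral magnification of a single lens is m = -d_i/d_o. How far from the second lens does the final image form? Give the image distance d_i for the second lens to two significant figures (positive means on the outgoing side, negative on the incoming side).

Lens 1: 1/d_i1 = 1/f_1 - 1/d_o1 = 1/5 - 1/3 = -0.13333 cm^-1, so d_i1 = -7.500 cm.
With d_i1 < 0 the first image is virtual and lies on the object side; the object distance for lens 2 is d_o2 = 25.5 - (-7.500) = 33.000 cm.
Lens 2: 1/d_i2 = 1/f_2 - 1/d_o2 = 1/(-31) - 1/(33.000) = -0.06256 cm^-1, so d_i2 = -15.984 cm.

-16 cm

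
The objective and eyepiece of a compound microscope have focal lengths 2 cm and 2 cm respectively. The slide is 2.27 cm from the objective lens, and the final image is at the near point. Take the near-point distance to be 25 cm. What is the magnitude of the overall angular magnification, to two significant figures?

Objective: 1/d_i = 1/f_obj - 1/d_o = 1/2 - 1/2.27 = 0.05947 cm^-1, so d_i = 16.815 cm.
m_obj = -d_i/d_o = -16.815/2.27 = -7.407.
Eyepiece angular magnification (image at near point): M_eye = 1 + D/f_e = 1 + 25/2 = 13.500.
Overall M = m_obj x M_eye = (-7.407)(13.500) = -100.00.
|M| = 100.00.

100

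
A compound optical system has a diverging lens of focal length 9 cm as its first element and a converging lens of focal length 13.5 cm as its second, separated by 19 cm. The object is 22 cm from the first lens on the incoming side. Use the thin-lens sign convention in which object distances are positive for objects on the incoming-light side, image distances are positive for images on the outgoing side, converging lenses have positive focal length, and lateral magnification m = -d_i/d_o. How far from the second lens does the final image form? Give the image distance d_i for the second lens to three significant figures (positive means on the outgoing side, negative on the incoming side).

28.8 cm

Lens 1: 1/d_i1 = 1/f_1 - 1/d_o1 = 1/(-9) - 1/22 = -0.15657 cm^-1, so d_i1 = -6.387 cm.
With d_i1 < 0 the first image is virtual and lies on the object side; the object distance for lens 2 is d_o2 = 19 - (-6.387) = 25.387 cm.
Lens 2: 1/d_i2 = 1/f_2 - 1/d_o2 = 1/13.5 - 1/(25.387) = 0.03468 cm^-1, so d_i2 = 28.832 cm.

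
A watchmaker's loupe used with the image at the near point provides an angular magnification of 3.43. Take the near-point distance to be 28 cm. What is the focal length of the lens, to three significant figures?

11.5 cm

For the image at the near point, M = 1 + D/f.
f = D/(M - 1) = 28/(3.43 - 1) = 11.523 cm.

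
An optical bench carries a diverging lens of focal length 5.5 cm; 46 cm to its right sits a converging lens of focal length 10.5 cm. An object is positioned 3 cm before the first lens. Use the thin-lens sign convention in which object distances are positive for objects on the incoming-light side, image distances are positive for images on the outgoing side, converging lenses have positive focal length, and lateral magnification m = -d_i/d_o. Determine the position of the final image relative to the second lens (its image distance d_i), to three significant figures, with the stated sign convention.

Lens 1: 1/d_i1 = 1/f_1 - 1/d_o1 = 1/(-5.5) - 1/3 = -0.51515 cm^-1, so d_i1 = -1.941 cm.
The intermediate image is virtual, 1.941 cm to the left of lens 1, so d_o2 = L - d_i1 = 46 - (-1.941) = 47.941 cm.
Lens 2: 1/d_i2 = 1/f_2 - 1/d_o2 = 1/10.5 - 1/(47.941) = 0.07438 cm^-1, so d_i2 = 13.445 cm.

13.4 cm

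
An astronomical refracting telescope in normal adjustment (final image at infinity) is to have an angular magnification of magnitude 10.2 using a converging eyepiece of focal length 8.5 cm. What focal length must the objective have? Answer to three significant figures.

86.7 cm

|M| = f_obj/|f_eye|, so f_obj = |M| x |f_eye| = 10.2 x 8.5 = 86.700 cm.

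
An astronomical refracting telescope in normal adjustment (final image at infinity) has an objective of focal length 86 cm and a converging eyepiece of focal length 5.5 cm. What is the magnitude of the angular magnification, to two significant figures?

16

|M| = f_obj/|f_eye| = 86/5.5 = 15.636.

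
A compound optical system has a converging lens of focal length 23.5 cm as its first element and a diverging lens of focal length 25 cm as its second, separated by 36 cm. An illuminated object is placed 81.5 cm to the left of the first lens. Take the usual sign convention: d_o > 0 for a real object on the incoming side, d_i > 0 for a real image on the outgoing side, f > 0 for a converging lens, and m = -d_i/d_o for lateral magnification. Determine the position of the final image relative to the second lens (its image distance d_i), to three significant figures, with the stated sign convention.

-2.66 cm

Applying the thin-lens equation to the first lens, 1/23.5 = 1/81.5 + 1/d_i1, which gives d_i1 = 33.022 cm.
That image sits 2.978 cm in front of the second lens, so d_o2 = 2.978 cm.
Applying the thin-lens equation again with f_2 = -25 cm and d_o2 = 2.978 cm gives d_i2 = -2.661 cm.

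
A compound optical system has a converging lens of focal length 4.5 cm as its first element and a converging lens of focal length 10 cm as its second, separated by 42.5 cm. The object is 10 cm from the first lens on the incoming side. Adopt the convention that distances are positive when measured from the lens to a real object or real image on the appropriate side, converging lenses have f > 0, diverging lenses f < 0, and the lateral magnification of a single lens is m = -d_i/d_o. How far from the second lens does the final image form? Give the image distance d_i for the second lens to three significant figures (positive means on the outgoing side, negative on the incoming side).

Applying the thin-lens equation to the first lens, 1/4.5 = 1/10 + 1/d_i1, which gives d_i1 = 8.182 cm.
The intermediate image is 8.182 cm to the right of lens 1, so d_o2 = L - d_i1 = 42.5 - 8.182 = 34.318 cm.
Applying the thin-lens equation again with f_2 = 10 cm and d_o2 = 34.318 cm gives d_i2 = 14.112 cm.

14.1 cm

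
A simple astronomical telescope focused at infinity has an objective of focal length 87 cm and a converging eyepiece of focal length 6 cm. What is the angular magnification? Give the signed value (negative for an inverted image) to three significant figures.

-14.5

M = -f_obj/f_eye = -87/(6) = -14.500.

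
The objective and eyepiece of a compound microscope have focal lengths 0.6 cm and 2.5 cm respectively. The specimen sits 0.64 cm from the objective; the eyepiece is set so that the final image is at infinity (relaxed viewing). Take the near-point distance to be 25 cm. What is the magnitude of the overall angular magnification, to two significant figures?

150

Objective: 1/d_i = 1/f_obj - 1/d_o = 1/0.6 - 1/0.64 = 0.10417 cm^-1, so d_i = 9.600 cm.
m_obj = -d_i/d_o = -9.600/0.64 = -15.000.
Eyepiece angular magnification (image at infinity): M_eye = D/f_e = 25/2.5 = 10.000.
Overall M = m_obj x M_eye = (-15.000)(10.000) = -150.00.
|M| = 150.00.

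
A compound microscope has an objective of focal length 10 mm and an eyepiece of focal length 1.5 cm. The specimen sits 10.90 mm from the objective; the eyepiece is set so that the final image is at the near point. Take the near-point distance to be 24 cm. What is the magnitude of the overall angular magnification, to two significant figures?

Convert to cm: f_obj = 10 mm = 1 cm; d_o = 10.90 mm = 1.09 cm.
Objective: 1/d_i = 1/f_obj - 1/d_o = 1/1 - 1/1.09 = 0.08257 cm^-1, so d_i = 12.111 cm.
m_obj = -d_i/d_o = -12.111/1.09 = -11.111.
Eyepiece angular magnification (image at near point): M_eye = 1 + D/f_e = 1 + 24/1.5 = 17.000.
Overall M = m_obj x M_eye = (-11.111)(17.000) = -188.89.
|M| = 188.89.

190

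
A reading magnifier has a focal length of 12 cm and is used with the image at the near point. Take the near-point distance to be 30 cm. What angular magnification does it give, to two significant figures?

3.5

M = 1 + D/f = 1 + 30/12 = 3.500.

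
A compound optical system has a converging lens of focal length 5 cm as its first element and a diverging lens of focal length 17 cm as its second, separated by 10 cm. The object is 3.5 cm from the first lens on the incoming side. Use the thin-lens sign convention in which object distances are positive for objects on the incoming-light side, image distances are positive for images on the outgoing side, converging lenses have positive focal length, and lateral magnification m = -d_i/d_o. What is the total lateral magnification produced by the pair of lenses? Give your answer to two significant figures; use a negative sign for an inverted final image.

1.5

First lens: d_i1 = 1/(1/5 - 1/3.5) = -11.667 cm.
m_1 = -(-11.667)/3.5 = 3.3333.
With d_i1 < 0 the first image is virtual and lies on the object side; the object distance for lens 2 is d_o2 = 10 - (-11.667) = 21.667 cm.
Second lens: d_i2 = 1/(1/(-17) - 1/(21.667)) = -9.526 cm.
m_2 = -(-9.526)/(21.667) = 0.4397.
Total m = m_1 x m_2 = (3.3333)(0.4397) = 1.4655.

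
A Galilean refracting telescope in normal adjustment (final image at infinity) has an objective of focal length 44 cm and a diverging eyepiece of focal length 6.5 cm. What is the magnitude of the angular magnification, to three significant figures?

|M| = f_obj/|f_eye| = 44/6.5 = 6.769.

6.77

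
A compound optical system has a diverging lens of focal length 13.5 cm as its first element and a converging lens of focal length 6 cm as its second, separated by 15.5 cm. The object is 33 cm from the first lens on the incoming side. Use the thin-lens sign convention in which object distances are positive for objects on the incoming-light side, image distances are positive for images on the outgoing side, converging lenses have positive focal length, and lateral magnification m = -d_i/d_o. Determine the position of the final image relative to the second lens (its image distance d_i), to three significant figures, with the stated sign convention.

7.89 cm

Applying the thin-lens equation to the first lens, 1/(-13.5) = 1/33 + 1/d_i1, which gives d_i1 = -9.581 cm.
With d_i1 < 0 the first image is virtual and lies on the object side; the object distance for lens 2 is d_o2 = 15.5 - (-9.581) = 25.081 cm.
Applying the thin-lens equation again with f_2 = 6 cm and d_o2 = 25.081 cm gives d_i2 = 7.887 cm.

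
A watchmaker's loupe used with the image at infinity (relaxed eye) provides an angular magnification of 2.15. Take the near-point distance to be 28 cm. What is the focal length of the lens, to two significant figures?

For the image at infinity, M = D/f.
f = D/M = 28/2.15 = 13.023 cm.

13 cm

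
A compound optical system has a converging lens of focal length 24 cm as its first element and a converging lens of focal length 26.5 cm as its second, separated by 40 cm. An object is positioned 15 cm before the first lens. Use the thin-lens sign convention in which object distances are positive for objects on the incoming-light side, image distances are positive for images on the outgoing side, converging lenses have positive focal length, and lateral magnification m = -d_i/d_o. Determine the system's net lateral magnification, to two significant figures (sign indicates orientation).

First lens: d_i1 = 1/(1/24 - 1/15) = -40.000 cm.
m_1 = -(-40.000)/15 = 2.6667.
The intermediate image is virtual, 40.000 cm to the left of lens 1, so d_o2 = L - d_i1 = 40 - (-40.000) = 80.000 cm.
Second lens: d_i2 = 1/(1/26.5 - 1/(80.000)) = 39.626 cm.
m_2 = -(39.626)/(80.000) = -0.4953.
The system's lateral magnification is m_1 m_2 = (2.6667)(-0.4953) = -1.3209.

-1.3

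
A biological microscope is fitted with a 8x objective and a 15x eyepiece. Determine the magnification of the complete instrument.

The overall magnification of a compound microscope is the product of the objective and eyepiece magnifications:
M = M_obj x M_eye = 8 x 15 = 120.

120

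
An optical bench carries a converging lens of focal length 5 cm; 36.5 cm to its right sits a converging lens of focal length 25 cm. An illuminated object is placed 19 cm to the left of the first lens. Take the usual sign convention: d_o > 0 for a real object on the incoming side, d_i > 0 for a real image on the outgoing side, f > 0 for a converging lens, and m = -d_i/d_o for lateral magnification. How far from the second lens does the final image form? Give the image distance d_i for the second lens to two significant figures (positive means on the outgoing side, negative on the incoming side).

Lens 1: 1/d_i1 = 1/f_1 - 1/d_o1 = 1/5 - 1/19 = 0.14737 cm^-1, so d_i1 = 6.786 cm.
That image sits 29.714 cm in front of the second lens, so d_o2 = 29.714 cm.
Lens 2: 1/d_i2 = 1/f_2 - 1/d_o2 = 1/25 - 1/(29.714) = 0.00635 cm^-1, so d_i2 = 157.576 cm.

160 cm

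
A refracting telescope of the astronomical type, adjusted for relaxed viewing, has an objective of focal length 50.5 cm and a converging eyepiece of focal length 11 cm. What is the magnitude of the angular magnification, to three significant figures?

|M| = f_obj/|f_eye| = 50.5/11 = 4.591.

4.59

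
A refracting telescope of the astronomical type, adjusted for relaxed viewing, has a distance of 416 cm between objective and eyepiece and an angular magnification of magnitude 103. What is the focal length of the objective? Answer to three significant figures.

412 cm

In normal adjustment the tube length equals f_obj + f_eye and |M| = f_obj/f_eye.
So f_obj = 103 f_eye and 103 f_eye + f_eye = 416 cm, giving f_eye = 416/104 = 4.000 cm and f_obj = 412.000 cm.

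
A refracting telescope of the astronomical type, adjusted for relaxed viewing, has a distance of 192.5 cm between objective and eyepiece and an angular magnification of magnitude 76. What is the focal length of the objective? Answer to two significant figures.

190 cm

In normal adjustment the tube length equals f_obj + f_eye and |M| = f_obj/f_eye.
So f_obj = 76 f_eye and 76 f_eye + f_eye = 192.5 cm, giving f_eye = 192.5/77 = 2.500 cm and f_obj = 190.000 cm.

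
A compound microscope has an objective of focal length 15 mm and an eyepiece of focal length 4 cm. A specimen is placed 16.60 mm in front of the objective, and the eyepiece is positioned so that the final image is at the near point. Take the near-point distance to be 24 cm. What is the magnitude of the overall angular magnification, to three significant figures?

Convert to cm: f_obj = 15 mm = 1.5 cm; d_o = 16.60 mm = 1.66 cm.
Objective: 1/d_i = 1/f_obj - 1/d_o = 1/1.5 - 1/1.66 = 0.06426 cm^-1, so d_i = 15.563 cm.
m_obj = -d_i/d_o = -15.563/1.66 = -9.375.
Eyepiece angular magnification (image at near point): M_eye = 1 + D/f_e = 1 + 24/4 = 7.000.
Overall M = m_obj x M_eye = (-9.375)(7.000) = -65.63.
|M| = 65.63.

65.6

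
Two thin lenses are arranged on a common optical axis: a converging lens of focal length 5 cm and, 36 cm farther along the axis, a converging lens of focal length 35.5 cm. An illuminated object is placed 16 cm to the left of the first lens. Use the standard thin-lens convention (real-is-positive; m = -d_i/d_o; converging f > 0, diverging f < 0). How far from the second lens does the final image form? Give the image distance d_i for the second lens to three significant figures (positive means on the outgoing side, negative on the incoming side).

Applying the thin-lens equation to the first lens, 1/5 = 1/16 + 1/d_i1, which gives d_i1 = 7.273 cm.
Object distance for lens 2: d_o2 = 36 - 7.273 = 28.727 cm.
Applying the thin-lens equation again with f_2 = 35.5 cm and d_o2 = 28.727 cm gives d_i2 = -150.577 cm.

-151 cm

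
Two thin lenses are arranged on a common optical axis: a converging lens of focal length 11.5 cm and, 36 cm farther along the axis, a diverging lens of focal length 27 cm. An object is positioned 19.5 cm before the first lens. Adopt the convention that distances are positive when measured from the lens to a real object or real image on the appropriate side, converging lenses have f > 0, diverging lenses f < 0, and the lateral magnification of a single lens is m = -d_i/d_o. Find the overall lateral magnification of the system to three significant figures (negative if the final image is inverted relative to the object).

-1.11

Applying the thin-lens equation to the first lens, 1/11.5 = 1/19.5 + 1/d_i1, which gives d_i1 = 28.031 cm.
Its lateral magnification is m_1 = -d_i1/d_o1 = -(28.031)/19.5 = -1.4375.
The intermediate image is 28.031 cm to the right of lens 1, so d_o2 = L - d_i1 = 36 - 28.031 = 7.969 cm.
Applying the thin-lens equation again with f_2 = -27 cm and d_o2 = 7.969 cm gives d_i2 = -6.153 cm.
m_2 = -(-6.153)/(7.969) = 0.7721.
Total m = m_1 x m_2 = (-1.4375)(0.7721) = -1.1099.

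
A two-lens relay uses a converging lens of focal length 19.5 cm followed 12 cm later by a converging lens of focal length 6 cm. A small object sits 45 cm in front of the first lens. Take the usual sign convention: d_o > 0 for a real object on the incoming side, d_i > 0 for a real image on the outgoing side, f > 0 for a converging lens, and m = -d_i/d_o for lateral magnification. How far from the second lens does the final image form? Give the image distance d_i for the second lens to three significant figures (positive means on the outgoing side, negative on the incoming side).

Lens 1: 1/d_i1 = 1/f_1 - 1/d_o1 = 1/19.5 - 1/45 = 0.02906 cm^-1, so d_i1 = 34.412 cm.
This image would form 34.412 cm past lens 1, i.e. 22.412 cm beyond lens 2, so it is a virtual object for lens 2: d_o2 = 12 - 34.412 = -22.412 cm.
Lens 2: 1/d_i2 = 1/f_2 - 1/d_o2 = 1/6 - 1/(-22.412) = 0.21129 cm^-1, so d_i2 = 4.733 cm.

4.73 cm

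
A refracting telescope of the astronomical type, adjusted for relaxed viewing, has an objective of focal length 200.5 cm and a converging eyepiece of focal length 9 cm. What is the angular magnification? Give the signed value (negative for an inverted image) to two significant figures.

-22

M = -f_obj/f_eye = -200.5/(9) = -22.278.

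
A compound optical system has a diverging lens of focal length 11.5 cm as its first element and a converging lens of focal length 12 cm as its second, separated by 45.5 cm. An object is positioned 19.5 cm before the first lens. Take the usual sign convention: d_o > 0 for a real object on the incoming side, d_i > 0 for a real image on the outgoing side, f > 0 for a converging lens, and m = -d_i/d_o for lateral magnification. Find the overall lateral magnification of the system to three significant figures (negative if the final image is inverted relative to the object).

Lens 1: 1/d_i1 = 1/f_1 - 1/d_o1 = 1/(-11.5) - 1/19.5 = -0.13824 cm^-1, so d_i1 = -7.234 cm.
m_1 = -(-7.234)/19.5 = 0.3710.
With d_i1 < 0 the first image is virtual and lies on the object side; the object distance for lens 2 is d_o2 = 45.5 - (-7.234) = 52.734 cm.
Lens 2: 1/d_i2 = 1/f_2 - 1/d_o2 = 1/12 - 1/(52.734) = 0.06437 cm^-1, so d_i2 = 15.535 cm.
m_2 = -(15.535)/(52.734) = -0.2946.
Total m = m_1 x m_2 = (0.3710)(-0.2946) = -0.1093.

-0.109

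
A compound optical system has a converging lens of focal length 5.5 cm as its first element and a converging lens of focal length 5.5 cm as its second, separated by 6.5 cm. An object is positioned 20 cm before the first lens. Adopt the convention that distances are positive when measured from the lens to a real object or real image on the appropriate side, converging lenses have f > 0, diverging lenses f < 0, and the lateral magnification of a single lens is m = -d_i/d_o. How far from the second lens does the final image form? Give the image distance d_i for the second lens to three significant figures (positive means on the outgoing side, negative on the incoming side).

Lens 1: 1/d_i1 = 1/f_1 - 1/d_o1 = 1/5.5 - 1/20 = 0.13182 cm^-1, so d_i1 = 7.586 cm.
Since 7.586 cm > 6.5 cm, the first image lies past the second lens and serves as a virtual object: d_o2 = L - d_i1 = -1.086 cm.
Lens 2: 1/d_i2 = 1/f_2 - 1/d_o2 = 1/5.5 - 1/(-1.086) = 1.10245 cm^-1, so d_i2 = 0.907 cm.

0.907 cm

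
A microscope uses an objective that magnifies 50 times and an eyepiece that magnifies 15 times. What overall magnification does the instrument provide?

750

The overall magnification of a compound microscope is the product of the objective and eyepiece magnifications:
M = M_obj x M_eye = 50 x 15 = 750.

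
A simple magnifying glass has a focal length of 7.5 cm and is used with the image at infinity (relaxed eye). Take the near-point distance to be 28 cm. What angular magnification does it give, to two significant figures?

M = D/f = 28/7.5 = 3.733.

3.7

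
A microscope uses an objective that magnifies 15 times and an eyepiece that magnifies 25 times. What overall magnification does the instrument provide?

375

The overall magnification of a compound microscope is the product of the objective and eyepiece magnifications:
M = M_obj x M_eye = 15 x 25 = 375.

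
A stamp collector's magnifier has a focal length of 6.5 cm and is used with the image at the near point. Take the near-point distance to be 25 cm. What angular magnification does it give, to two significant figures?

4.8

M = 1 + D/f = 1 + 25/6.5 = 4.846.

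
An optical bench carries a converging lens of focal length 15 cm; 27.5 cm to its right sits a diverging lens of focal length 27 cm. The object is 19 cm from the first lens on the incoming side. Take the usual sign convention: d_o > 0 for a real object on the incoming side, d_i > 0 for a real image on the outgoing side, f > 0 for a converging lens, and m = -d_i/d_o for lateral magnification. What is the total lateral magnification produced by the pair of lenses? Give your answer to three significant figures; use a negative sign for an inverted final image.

6.04

First lens: d_i1 = 1/(1/15 - 1/19) = 71.250 cm.
m_1 = -(71.250)/19 = -3.7500.
Since 71.250 cm > 27.5 cm, the first image lies past the second lens and serves as a virtual object: d_o2 = L - d_i1 = -43.750 cm.
Second lens: d_i2 = 1/(1/(-27) - 1/(-43.750)) = -70.522 cm.
m_2 = -(-70.522)/(-43.750) = -1.6119.
Total m = m_1 x m_2 = (-3.7500)(-1.6119) = 6.0448.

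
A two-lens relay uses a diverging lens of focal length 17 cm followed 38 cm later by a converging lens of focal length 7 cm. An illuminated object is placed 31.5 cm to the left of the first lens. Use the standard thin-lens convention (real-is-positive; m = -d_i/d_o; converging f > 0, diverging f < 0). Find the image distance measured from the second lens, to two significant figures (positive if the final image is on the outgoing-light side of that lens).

8.2 cm

Lens 1: 1/d_i1 = 1/f_1 - 1/d_o1 = 1/(-17) - 1/31.5 = -0.09057 cm^-1, so d_i1 = -11.041 cm.
With d_i1 < 0 the first image is virtual and lies on the object side; the object distance for lens 2 is d_o2 = 38 - (-11.041) = 49.041 cm.
Lens 2: 1/d_i2 = 1/f_2 - 1/d_o2 = 1/7 - 1/(49.041) = 0.12247 cm^-1, so d_i2 = 8.166 cm.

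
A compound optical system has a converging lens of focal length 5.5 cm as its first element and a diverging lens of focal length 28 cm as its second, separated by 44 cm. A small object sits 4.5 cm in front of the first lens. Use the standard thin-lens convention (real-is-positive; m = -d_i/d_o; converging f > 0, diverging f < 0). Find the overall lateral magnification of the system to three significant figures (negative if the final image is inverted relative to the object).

Applying the thin-lens equation to the first lens, 1/5.5 = 1/4.5 + 1/d_i1, which gives d_i1 = -24.750 cm.
Its lateral magnification is m_1 = -d_i1/d_o1 = -(-24.750)/4.5 = 5.5000.
With d_i1 < 0 the first image is virtual and lies on the object side; the object distance for lens 2 is d_o2 = 44 - (-24.750) = 68.750 cm.
Applying the thin-lens equation again with f_2 = -28 cm and d_o2 = 68.750 cm gives d_i2 = -19.897 cm.
m_2 = -(-19.897)/(68.750) = 0.2894.
Total m = m_1 x m_2 = (5.5000)(0.2894) = 1.5917.

1.59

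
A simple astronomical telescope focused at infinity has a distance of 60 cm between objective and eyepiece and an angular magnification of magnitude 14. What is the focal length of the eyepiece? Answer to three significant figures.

In normal adjustment the tube length equals f_obj + f_eye and |M| = f_obj/f_eye.
So f_obj = 14 f_eye and 14 f_eye + f_eye = 60 cm, giving f_eye = 60/15 = 4.000 cm and f_obj = 56.000 cm.

4.00 cm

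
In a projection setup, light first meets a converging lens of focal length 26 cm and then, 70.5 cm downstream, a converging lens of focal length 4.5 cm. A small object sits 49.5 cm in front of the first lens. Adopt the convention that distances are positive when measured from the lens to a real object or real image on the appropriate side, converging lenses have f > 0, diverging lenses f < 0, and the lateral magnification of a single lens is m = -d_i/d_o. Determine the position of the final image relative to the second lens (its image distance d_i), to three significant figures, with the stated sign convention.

Applying the thin-lens equation to the first lens, 1/26 = 1/49.5 + 1/d_i1, which gives d_i1 = 54.766 cm.
Object distance for lens 2: d_o2 = 70.5 - 54.766 = 15.734 cm.
Applying the thin-lens equation again with f_2 = 4.5 cm and d_o2 = 15.734 cm gives d_i2 = 6.303 cm.

6.30 cm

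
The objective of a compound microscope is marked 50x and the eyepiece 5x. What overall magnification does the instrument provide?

250

The overall magnification of a compound microscope is the product of the objective and eyepiece magnifications:
M = M_obj x M_eye = 50 x 5 = 250.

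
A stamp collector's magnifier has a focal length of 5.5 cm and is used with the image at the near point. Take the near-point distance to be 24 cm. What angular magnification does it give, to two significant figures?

5.4

M = 1 + D/f = 1 + 24/5.5 = 5.364.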